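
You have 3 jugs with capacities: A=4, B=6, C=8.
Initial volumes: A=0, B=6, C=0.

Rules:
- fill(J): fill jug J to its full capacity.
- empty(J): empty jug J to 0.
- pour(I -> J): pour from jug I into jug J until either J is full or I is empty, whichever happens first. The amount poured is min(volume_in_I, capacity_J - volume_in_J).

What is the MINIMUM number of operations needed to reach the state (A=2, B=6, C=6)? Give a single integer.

Answer: 5

Derivation:
BFS from (A=0, B=6, C=0). One shortest path:
  1. fill(A) -> (A=4 B=6 C=0)
  2. pour(B -> C) -> (A=4 B=0 C=6)
  3. pour(A -> B) -> (A=0 B=4 C=6)
  4. fill(A) -> (A=4 B=4 C=6)
  5. pour(A -> B) -> (A=2 B=6 C=6)
Reached target in 5 moves.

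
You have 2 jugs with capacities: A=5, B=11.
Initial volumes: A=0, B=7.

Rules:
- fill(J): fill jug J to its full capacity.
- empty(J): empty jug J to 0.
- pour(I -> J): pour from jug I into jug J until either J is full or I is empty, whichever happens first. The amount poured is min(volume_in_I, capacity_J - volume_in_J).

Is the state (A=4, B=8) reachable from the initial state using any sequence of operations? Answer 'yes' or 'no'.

BFS explored all 32 reachable states.
Reachable set includes: (0,0), (0,1), (0,2), (0,3), (0,4), (0,5), (0,6), (0,7), (0,8), (0,9), (0,10), (0,11) ...
Target (A=4, B=8) not in reachable set → no.

Answer: no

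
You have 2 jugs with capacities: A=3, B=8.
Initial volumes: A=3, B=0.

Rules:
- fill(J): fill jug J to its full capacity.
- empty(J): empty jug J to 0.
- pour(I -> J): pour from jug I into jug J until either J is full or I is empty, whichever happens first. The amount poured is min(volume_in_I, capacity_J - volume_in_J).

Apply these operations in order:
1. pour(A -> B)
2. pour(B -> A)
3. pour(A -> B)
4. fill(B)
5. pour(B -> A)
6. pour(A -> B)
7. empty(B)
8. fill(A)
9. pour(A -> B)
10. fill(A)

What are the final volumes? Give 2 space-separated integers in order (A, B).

Answer: 3 3

Derivation:
Step 1: pour(A -> B) -> (A=0 B=3)
Step 2: pour(B -> A) -> (A=3 B=0)
Step 3: pour(A -> B) -> (A=0 B=3)
Step 4: fill(B) -> (A=0 B=8)
Step 5: pour(B -> A) -> (A=3 B=5)
Step 6: pour(A -> B) -> (A=0 B=8)
Step 7: empty(B) -> (A=0 B=0)
Step 8: fill(A) -> (A=3 B=0)
Step 9: pour(A -> B) -> (A=0 B=3)
Step 10: fill(A) -> (A=3 B=3)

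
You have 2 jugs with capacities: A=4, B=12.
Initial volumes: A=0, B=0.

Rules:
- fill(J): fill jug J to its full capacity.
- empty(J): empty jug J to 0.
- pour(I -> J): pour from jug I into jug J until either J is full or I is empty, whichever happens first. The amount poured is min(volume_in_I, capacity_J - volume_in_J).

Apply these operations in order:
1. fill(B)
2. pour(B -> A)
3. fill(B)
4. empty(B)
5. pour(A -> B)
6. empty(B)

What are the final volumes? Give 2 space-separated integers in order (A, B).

Answer: 0 0

Derivation:
Step 1: fill(B) -> (A=0 B=12)
Step 2: pour(B -> A) -> (A=4 B=8)
Step 3: fill(B) -> (A=4 B=12)
Step 4: empty(B) -> (A=4 B=0)
Step 5: pour(A -> B) -> (A=0 B=4)
Step 6: empty(B) -> (A=0 B=0)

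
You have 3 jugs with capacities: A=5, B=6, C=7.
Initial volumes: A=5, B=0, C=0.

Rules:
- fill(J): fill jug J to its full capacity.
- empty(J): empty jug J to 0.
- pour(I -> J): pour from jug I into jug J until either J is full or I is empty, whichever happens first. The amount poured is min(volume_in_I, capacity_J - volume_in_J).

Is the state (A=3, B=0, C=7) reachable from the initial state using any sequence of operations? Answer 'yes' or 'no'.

BFS from (A=5, B=0, C=0):
  1. pour(A -> C) -> (A=0 B=0 C=5)
  2. fill(A) -> (A=5 B=0 C=5)
  3. pour(A -> C) -> (A=3 B=0 C=7)
Target reached → yes.

Answer: yes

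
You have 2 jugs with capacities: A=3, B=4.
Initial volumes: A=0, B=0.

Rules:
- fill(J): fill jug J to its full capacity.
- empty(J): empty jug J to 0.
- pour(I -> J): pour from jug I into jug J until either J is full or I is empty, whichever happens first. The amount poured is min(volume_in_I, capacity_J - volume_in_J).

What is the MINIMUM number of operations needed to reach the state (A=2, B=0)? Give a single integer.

Answer: 5

Derivation:
BFS from (A=0, B=0). One shortest path:
  1. fill(A) -> (A=3 B=0)
  2. pour(A -> B) -> (A=0 B=3)
  3. fill(A) -> (A=3 B=3)
  4. pour(A -> B) -> (A=2 B=4)
  5. empty(B) -> (A=2 B=0)
Reached target in 5 moves.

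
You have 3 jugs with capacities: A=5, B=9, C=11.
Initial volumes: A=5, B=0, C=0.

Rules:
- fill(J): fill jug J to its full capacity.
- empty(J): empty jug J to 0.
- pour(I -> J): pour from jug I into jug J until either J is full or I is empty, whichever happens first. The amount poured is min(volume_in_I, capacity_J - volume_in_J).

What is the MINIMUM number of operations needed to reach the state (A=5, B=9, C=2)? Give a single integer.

Answer: 2

Derivation:
BFS from (A=5, B=0, C=0). One shortest path:
  1. fill(C) -> (A=5 B=0 C=11)
  2. pour(C -> B) -> (A=5 B=9 C=2)
Reached target in 2 moves.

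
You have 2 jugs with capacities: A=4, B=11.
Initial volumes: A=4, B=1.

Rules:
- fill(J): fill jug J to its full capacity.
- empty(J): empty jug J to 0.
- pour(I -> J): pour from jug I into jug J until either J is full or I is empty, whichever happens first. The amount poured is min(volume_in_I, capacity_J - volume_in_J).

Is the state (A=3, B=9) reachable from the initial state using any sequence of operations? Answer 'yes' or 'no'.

BFS explored all 30 reachable states.
Reachable set includes: (0,0), (0,1), (0,2), (0,3), (0,4), (0,5), (0,6), (0,7), (0,8), (0,9), (0,10), (0,11) ...
Target (A=3, B=9) not in reachable set → no.

Answer: no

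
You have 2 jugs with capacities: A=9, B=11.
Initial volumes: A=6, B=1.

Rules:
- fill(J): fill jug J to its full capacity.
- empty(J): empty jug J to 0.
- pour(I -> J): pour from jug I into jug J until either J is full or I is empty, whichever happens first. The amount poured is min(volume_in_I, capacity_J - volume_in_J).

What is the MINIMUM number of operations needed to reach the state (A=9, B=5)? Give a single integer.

Answer: 6

Derivation:
BFS from (A=6, B=1). One shortest path:
  1. pour(A -> B) -> (A=0 B=7)
  2. fill(A) -> (A=9 B=7)
  3. pour(A -> B) -> (A=5 B=11)
  4. empty(B) -> (A=5 B=0)
  5. pour(A -> B) -> (A=0 B=5)
  6. fill(A) -> (A=9 B=5)
Reached target in 6 moves.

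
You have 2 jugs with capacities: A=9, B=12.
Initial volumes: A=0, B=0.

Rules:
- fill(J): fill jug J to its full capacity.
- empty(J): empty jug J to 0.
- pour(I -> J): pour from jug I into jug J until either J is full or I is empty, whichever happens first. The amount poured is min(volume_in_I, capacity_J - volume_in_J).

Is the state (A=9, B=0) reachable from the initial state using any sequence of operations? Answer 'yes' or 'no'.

Answer: yes

Derivation:
BFS from (A=0, B=0):
  1. fill(A) -> (A=9 B=0)
Target reached → yes.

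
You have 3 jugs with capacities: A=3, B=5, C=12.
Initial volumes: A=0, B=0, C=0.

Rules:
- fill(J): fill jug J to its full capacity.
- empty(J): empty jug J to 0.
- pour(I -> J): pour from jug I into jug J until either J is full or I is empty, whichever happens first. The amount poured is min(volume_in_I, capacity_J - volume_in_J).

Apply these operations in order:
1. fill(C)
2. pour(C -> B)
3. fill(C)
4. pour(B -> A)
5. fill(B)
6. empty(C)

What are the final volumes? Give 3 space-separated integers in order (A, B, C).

Answer: 3 5 0

Derivation:
Step 1: fill(C) -> (A=0 B=0 C=12)
Step 2: pour(C -> B) -> (A=0 B=5 C=7)
Step 3: fill(C) -> (A=0 B=5 C=12)
Step 4: pour(B -> A) -> (A=3 B=2 C=12)
Step 5: fill(B) -> (A=3 B=5 C=12)
Step 6: empty(C) -> (A=3 B=5 C=0)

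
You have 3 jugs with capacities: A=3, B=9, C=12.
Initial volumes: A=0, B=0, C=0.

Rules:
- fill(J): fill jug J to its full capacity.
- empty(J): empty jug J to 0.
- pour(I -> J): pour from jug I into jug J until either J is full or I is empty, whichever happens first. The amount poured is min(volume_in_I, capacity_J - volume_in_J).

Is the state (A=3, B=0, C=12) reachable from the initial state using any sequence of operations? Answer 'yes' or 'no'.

Answer: yes

Derivation:
BFS from (A=0, B=0, C=0):
  1. fill(A) -> (A=3 B=0 C=0)
  2. fill(C) -> (A=3 B=0 C=12)
Target reached → yes.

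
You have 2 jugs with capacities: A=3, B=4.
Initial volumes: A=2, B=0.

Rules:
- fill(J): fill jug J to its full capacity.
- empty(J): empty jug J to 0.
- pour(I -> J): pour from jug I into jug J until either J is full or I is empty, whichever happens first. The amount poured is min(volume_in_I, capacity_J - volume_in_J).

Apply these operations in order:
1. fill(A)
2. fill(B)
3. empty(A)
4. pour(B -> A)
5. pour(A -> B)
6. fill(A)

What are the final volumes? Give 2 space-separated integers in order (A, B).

Answer: 3 4

Derivation:
Step 1: fill(A) -> (A=3 B=0)
Step 2: fill(B) -> (A=3 B=4)
Step 3: empty(A) -> (A=0 B=4)
Step 4: pour(B -> A) -> (A=3 B=1)
Step 5: pour(A -> B) -> (A=0 B=4)
Step 6: fill(A) -> (A=3 B=4)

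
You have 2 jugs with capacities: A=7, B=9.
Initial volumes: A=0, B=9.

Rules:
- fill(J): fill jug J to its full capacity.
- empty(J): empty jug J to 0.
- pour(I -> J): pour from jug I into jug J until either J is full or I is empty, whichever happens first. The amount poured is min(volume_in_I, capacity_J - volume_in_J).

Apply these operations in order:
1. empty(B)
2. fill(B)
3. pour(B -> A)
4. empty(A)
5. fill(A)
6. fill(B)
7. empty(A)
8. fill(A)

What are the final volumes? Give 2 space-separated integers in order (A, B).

Step 1: empty(B) -> (A=0 B=0)
Step 2: fill(B) -> (A=0 B=9)
Step 3: pour(B -> A) -> (A=7 B=2)
Step 4: empty(A) -> (A=0 B=2)
Step 5: fill(A) -> (A=7 B=2)
Step 6: fill(B) -> (A=7 B=9)
Step 7: empty(A) -> (A=0 B=9)
Step 8: fill(A) -> (A=7 B=9)

Answer: 7 9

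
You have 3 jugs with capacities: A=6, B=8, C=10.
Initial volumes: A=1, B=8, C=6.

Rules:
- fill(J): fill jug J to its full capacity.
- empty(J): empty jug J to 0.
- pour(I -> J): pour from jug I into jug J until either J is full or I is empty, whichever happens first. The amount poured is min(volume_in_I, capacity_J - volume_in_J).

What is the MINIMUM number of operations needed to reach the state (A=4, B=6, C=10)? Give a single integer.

BFS from (A=1, B=8, C=6). One shortest path:
  1. fill(A) -> (A=6 B=8 C=6)
  2. empty(C) -> (A=6 B=8 C=0)
  3. pour(B -> C) -> (A=6 B=0 C=8)
  4. pour(A -> B) -> (A=0 B=6 C=8)
  5. fill(A) -> (A=6 B=6 C=8)
  6. pour(A -> C) -> (A=4 B=6 C=10)
Reached target in 6 moves.

Answer: 6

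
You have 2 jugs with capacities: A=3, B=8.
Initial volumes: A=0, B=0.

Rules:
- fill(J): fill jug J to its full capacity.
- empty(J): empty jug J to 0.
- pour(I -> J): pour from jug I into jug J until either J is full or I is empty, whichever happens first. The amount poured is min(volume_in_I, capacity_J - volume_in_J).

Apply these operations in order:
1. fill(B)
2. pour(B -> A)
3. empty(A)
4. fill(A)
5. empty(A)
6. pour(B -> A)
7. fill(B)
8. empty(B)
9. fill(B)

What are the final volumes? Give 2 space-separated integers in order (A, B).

Answer: 3 8

Derivation:
Step 1: fill(B) -> (A=0 B=8)
Step 2: pour(B -> A) -> (A=3 B=5)
Step 3: empty(A) -> (A=0 B=5)
Step 4: fill(A) -> (A=3 B=5)
Step 5: empty(A) -> (A=0 B=5)
Step 6: pour(B -> A) -> (A=3 B=2)
Step 7: fill(B) -> (A=3 B=8)
Step 8: empty(B) -> (A=3 B=0)
Step 9: fill(B) -> (A=3 B=8)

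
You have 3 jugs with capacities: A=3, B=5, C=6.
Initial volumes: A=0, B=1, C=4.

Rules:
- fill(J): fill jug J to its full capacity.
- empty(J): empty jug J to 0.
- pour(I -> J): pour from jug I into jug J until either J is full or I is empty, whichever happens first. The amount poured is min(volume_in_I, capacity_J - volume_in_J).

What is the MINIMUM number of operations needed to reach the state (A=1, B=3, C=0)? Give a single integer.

BFS from (A=0, B=1, C=4). One shortest path:
  1. empty(B) -> (A=0 B=0 C=4)
  2. pour(C -> A) -> (A=3 B=0 C=1)
  3. pour(A -> B) -> (A=0 B=3 C=1)
  4. pour(C -> A) -> (A=1 B=3 C=0)
Reached target in 4 moves.

Answer: 4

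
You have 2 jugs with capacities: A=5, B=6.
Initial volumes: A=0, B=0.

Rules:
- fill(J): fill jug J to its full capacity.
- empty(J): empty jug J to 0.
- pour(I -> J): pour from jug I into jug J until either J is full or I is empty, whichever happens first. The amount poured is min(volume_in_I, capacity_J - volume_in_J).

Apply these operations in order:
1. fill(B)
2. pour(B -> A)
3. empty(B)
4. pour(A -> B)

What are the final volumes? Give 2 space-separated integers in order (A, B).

Answer: 0 5

Derivation:
Step 1: fill(B) -> (A=0 B=6)
Step 2: pour(B -> A) -> (A=5 B=1)
Step 3: empty(B) -> (A=5 B=0)
Step 4: pour(A -> B) -> (A=0 B=5)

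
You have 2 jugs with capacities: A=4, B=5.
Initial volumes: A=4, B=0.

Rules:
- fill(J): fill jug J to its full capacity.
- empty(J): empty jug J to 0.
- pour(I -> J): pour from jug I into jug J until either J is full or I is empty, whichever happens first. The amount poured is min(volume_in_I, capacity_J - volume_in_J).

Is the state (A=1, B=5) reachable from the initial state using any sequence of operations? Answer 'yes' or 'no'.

Answer: yes

Derivation:
BFS from (A=4, B=0):
  1. empty(A) -> (A=0 B=0)
  2. fill(B) -> (A=0 B=5)
  3. pour(B -> A) -> (A=4 B=1)
  4. empty(A) -> (A=0 B=1)
  5. pour(B -> A) -> (A=1 B=0)
  6. fill(B) -> (A=1 B=5)
Target reached → yes.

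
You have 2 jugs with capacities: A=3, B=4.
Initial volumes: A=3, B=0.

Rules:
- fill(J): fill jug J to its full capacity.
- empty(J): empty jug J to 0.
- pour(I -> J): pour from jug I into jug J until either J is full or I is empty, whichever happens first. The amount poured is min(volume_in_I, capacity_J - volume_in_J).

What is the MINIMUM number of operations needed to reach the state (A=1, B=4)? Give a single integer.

BFS from (A=3, B=0). One shortest path:
  1. empty(A) -> (A=0 B=0)
  2. fill(B) -> (A=0 B=4)
  3. pour(B -> A) -> (A=3 B=1)
  4. empty(A) -> (A=0 B=1)
  5. pour(B -> A) -> (A=1 B=0)
  6. fill(B) -> (A=1 B=4)
Reached target in 6 moves.

Answer: 6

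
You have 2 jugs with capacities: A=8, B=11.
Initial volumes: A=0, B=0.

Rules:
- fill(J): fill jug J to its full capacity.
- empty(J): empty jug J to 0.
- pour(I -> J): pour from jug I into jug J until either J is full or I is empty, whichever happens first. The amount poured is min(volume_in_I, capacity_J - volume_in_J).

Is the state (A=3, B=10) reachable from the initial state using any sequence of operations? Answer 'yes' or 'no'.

BFS explored all 38 reachable states.
Reachable set includes: (0,0), (0,1), (0,2), (0,3), (0,4), (0,5), (0,6), (0,7), (0,8), (0,9), (0,10), (0,11) ...
Target (A=3, B=10) not in reachable set → no.

Answer: no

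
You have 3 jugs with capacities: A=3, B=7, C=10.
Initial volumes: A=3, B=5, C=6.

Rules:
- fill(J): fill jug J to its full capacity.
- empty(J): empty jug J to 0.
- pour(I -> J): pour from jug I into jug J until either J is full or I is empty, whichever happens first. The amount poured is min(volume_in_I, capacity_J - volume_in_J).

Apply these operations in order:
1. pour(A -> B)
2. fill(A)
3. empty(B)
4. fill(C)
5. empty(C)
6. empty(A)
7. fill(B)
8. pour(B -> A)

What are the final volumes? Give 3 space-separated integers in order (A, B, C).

Answer: 3 4 0

Derivation:
Step 1: pour(A -> B) -> (A=1 B=7 C=6)
Step 2: fill(A) -> (A=3 B=7 C=6)
Step 3: empty(B) -> (A=3 B=0 C=6)
Step 4: fill(C) -> (A=3 B=0 C=10)
Step 5: empty(C) -> (A=3 B=0 C=0)
Step 6: empty(A) -> (A=0 B=0 C=0)
Step 7: fill(B) -> (A=0 B=7 C=0)
Step 8: pour(B -> A) -> (A=3 B=4 C=0)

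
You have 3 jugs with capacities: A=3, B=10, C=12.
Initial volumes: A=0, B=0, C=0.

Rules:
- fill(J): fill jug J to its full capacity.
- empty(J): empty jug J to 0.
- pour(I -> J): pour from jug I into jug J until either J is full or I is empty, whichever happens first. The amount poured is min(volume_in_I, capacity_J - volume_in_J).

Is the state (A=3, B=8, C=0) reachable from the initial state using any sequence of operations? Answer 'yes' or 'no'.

BFS from (A=0, B=0, C=0):
  1. fill(A) -> (A=3 B=0 C=0)
  2. fill(B) -> (A=3 B=10 C=0)
  3. pour(B -> C) -> (A=3 B=0 C=10)
  4. fill(B) -> (A=3 B=10 C=10)
  5. pour(B -> C) -> (A=3 B=8 C=12)
  6. empty(C) -> (A=3 B=8 C=0)
Target reached → yes.

Answer: yes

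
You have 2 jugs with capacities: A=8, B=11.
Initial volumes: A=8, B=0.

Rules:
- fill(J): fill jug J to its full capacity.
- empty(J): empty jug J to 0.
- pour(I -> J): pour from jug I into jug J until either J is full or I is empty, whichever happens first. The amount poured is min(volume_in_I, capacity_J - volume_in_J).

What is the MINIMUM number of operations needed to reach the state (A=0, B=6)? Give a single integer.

Answer: 8

Derivation:
BFS from (A=8, B=0). One shortest path:
  1. empty(A) -> (A=0 B=0)
  2. fill(B) -> (A=0 B=11)
  3. pour(B -> A) -> (A=8 B=3)
  4. empty(A) -> (A=0 B=3)
  5. pour(B -> A) -> (A=3 B=0)
  6. fill(B) -> (A=3 B=11)
  7. pour(B -> A) -> (A=8 B=6)
  8. empty(A) -> (A=0 B=6)
Reached target in 8 moves.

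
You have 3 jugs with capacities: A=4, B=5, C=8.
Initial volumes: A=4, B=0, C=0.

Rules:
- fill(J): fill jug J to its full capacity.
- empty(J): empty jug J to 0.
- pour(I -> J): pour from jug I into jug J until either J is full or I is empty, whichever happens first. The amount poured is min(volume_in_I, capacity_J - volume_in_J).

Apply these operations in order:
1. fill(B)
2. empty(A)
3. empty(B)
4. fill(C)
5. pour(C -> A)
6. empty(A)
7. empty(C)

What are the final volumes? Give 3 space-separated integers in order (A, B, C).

Answer: 0 0 0

Derivation:
Step 1: fill(B) -> (A=4 B=5 C=0)
Step 2: empty(A) -> (A=0 B=5 C=0)
Step 3: empty(B) -> (A=0 B=0 C=0)
Step 4: fill(C) -> (A=0 B=0 C=8)
Step 5: pour(C -> A) -> (A=4 B=0 C=4)
Step 6: empty(A) -> (A=0 B=0 C=4)
Step 7: empty(C) -> (A=0 B=0 C=0)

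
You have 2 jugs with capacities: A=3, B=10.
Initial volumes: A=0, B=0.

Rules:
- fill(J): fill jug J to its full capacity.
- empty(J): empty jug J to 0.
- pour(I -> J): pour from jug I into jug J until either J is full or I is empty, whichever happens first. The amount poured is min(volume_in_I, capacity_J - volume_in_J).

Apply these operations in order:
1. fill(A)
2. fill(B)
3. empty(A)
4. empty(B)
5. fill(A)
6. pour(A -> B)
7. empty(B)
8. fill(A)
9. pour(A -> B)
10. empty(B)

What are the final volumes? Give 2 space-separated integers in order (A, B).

Answer: 0 0

Derivation:
Step 1: fill(A) -> (A=3 B=0)
Step 2: fill(B) -> (A=3 B=10)
Step 3: empty(A) -> (A=0 B=10)
Step 4: empty(B) -> (A=0 B=0)
Step 5: fill(A) -> (A=3 B=0)
Step 6: pour(A -> B) -> (A=0 B=3)
Step 7: empty(B) -> (A=0 B=0)
Step 8: fill(A) -> (A=3 B=0)
Step 9: pour(A -> B) -> (A=0 B=3)
Step 10: empty(B) -> (A=0 B=0)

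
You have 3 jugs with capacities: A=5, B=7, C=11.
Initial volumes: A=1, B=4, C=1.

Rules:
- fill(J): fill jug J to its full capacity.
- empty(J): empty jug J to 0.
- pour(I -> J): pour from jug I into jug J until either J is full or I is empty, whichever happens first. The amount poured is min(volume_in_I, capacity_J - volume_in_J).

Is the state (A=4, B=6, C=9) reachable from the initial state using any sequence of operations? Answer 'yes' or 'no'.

Answer: no

Derivation:
BFS explored all 337 reachable states.
Reachable set includes: (0,0,0), (0,0,1), (0,0,2), (0,0,3), (0,0,4), (0,0,5), (0,0,6), (0,0,7), (0,0,8), (0,0,9), (0,0,10), (0,0,11) ...
Target (A=4, B=6, C=9) not in reachable set → no.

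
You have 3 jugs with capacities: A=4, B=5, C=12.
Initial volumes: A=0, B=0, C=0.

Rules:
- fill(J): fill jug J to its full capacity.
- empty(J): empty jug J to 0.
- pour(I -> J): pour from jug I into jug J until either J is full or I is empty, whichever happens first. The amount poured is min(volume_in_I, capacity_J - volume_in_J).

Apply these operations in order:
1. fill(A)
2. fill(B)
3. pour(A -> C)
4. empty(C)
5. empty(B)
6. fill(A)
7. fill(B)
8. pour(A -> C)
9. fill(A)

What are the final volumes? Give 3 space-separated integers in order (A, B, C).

Answer: 4 5 4

Derivation:
Step 1: fill(A) -> (A=4 B=0 C=0)
Step 2: fill(B) -> (A=4 B=5 C=0)
Step 3: pour(A -> C) -> (A=0 B=5 C=4)
Step 4: empty(C) -> (A=0 B=5 C=0)
Step 5: empty(B) -> (A=0 B=0 C=0)
Step 6: fill(A) -> (A=4 B=0 C=0)
Step 7: fill(B) -> (A=4 B=5 C=0)
Step 8: pour(A -> C) -> (A=0 B=5 C=4)
Step 9: fill(A) -> (A=4 B=5 C=4)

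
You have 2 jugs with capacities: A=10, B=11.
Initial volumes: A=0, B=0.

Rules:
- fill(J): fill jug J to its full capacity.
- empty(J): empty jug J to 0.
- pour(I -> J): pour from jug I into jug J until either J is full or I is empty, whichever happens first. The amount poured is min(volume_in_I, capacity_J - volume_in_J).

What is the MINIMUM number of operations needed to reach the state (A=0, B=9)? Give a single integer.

BFS from (A=0, B=0). One shortest path:
  1. fill(A) -> (A=10 B=0)
  2. pour(A -> B) -> (A=0 B=10)
  3. fill(A) -> (A=10 B=10)
  4. pour(A -> B) -> (A=9 B=11)
  5. empty(B) -> (A=9 B=0)
  6. pour(A -> B) -> (A=0 B=9)
Reached target in 6 moves.

Answer: 6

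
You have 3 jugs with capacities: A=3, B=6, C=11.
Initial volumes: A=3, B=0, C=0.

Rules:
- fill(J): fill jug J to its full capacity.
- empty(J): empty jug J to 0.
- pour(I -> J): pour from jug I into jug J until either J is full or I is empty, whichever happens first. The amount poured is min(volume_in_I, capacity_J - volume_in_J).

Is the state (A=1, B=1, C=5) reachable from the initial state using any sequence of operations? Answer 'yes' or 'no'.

Answer: no

Derivation:
BFS explored all 236 reachable states.
Reachable set includes: (0,0,0), (0,0,1), (0,0,2), (0,0,3), (0,0,4), (0,0,5), (0,0,6), (0,0,7), (0,0,8), (0,0,9), (0,0,10), (0,0,11) ...
Target (A=1, B=1, C=5) not in reachable set → no.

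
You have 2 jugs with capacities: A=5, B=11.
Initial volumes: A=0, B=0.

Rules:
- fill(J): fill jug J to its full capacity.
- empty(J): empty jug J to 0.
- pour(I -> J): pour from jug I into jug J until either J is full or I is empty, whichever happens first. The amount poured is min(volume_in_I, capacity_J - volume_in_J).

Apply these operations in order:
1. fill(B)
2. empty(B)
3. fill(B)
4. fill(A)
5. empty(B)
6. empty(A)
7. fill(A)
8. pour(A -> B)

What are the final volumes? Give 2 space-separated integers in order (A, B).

Step 1: fill(B) -> (A=0 B=11)
Step 2: empty(B) -> (A=0 B=0)
Step 3: fill(B) -> (A=0 B=11)
Step 4: fill(A) -> (A=5 B=11)
Step 5: empty(B) -> (A=5 B=0)
Step 6: empty(A) -> (A=0 B=0)
Step 7: fill(A) -> (A=5 B=0)
Step 8: pour(A -> B) -> (A=0 B=5)

Answer: 0 5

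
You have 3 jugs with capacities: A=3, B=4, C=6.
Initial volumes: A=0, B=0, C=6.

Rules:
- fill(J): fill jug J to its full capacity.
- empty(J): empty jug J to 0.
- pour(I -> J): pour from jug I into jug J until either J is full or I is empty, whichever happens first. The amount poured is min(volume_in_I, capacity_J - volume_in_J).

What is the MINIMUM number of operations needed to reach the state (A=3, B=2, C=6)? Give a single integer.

BFS from (A=0, B=0, C=6). One shortest path:
  1. fill(A) -> (A=3 B=0 C=6)
  2. pour(C -> B) -> (A=3 B=4 C=2)
  3. empty(B) -> (A=3 B=0 C=2)
  4. pour(C -> B) -> (A=3 B=2 C=0)
  5. fill(C) -> (A=3 B=2 C=6)
Reached target in 5 moves.

Answer: 5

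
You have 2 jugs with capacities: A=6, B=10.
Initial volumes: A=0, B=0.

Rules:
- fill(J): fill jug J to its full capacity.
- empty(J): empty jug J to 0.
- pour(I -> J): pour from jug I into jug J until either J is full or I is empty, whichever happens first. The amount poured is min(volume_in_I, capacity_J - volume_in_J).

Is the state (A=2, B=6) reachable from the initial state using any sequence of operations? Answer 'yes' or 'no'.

BFS explored all 16 reachable states.
Reachable set includes: (0,0), (0,2), (0,4), (0,6), (0,8), (0,10), (2,0), (2,10), (4,0), (4,10), (6,0), (6,2) ...
Target (A=2, B=6) not in reachable set → no.

Answer: no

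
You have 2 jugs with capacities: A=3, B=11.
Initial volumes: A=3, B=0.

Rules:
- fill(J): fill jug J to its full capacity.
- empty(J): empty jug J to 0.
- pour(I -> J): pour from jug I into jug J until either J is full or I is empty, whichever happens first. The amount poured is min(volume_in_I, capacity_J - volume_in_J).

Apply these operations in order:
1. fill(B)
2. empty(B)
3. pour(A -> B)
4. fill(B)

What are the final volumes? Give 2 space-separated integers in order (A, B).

Answer: 0 11

Derivation:
Step 1: fill(B) -> (A=3 B=11)
Step 2: empty(B) -> (A=3 B=0)
Step 3: pour(A -> B) -> (A=0 B=3)
Step 4: fill(B) -> (A=0 B=11)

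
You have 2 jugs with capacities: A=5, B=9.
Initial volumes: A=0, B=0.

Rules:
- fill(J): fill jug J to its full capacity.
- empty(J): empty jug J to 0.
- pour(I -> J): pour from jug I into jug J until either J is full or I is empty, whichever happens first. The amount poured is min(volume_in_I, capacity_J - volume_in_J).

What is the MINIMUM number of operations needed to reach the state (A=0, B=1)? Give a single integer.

BFS from (A=0, B=0). One shortest path:
  1. fill(A) -> (A=5 B=0)
  2. pour(A -> B) -> (A=0 B=5)
  3. fill(A) -> (A=5 B=5)
  4. pour(A -> B) -> (A=1 B=9)
  5. empty(B) -> (A=1 B=0)
  6. pour(A -> B) -> (A=0 B=1)
Reached target in 6 moves.

Answer: 6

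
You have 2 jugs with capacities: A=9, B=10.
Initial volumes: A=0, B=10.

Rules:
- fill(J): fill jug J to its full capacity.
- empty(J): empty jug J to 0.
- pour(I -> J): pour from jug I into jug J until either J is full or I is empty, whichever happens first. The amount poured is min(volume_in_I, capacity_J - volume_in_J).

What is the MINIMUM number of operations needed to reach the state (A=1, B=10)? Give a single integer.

BFS from (A=0, B=10). One shortest path:
  1. pour(B -> A) -> (A=9 B=1)
  2. empty(A) -> (A=0 B=1)
  3. pour(B -> A) -> (A=1 B=0)
  4. fill(B) -> (A=1 B=10)
Reached target in 4 moves.

Answer: 4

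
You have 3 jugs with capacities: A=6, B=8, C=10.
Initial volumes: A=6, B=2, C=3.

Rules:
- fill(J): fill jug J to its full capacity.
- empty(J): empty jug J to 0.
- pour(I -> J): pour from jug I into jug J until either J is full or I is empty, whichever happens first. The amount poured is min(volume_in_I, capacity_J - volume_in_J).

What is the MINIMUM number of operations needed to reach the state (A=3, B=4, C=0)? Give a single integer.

BFS from (A=6, B=2, C=3). One shortest path:
  1. empty(A) -> (A=0 B=2 C=3)
  2. pour(B -> A) -> (A=2 B=0 C=3)
  3. fill(B) -> (A=2 B=8 C=3)
  4. pour(B -> A) -> (A=6 B=4 C=3)
  5. empty(A) -> (A=0 B=4 C=3)
  6. pour(C -> A) -> (A=3 B=4 C=0)
Reached target in 6 moves.

Answer: 6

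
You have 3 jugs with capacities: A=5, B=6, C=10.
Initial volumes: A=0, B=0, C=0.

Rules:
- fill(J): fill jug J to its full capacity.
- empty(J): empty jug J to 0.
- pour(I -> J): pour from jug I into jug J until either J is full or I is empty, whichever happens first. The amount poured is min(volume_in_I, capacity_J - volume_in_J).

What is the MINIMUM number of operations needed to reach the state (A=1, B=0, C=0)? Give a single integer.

BFS from (A=0, B=0, C=0). One shortest path:
  1. fill(B) -> (A=0 B=6 C=0)
  2. pour(B -> A) -> (A=5 B=1 C=0)
  3. empty(A) -> (A=0 B=1 C=0)
  4. pour(B -> A) -> (A=1 B=0 C=0)
Reached target in 4 moves.

Answer: 4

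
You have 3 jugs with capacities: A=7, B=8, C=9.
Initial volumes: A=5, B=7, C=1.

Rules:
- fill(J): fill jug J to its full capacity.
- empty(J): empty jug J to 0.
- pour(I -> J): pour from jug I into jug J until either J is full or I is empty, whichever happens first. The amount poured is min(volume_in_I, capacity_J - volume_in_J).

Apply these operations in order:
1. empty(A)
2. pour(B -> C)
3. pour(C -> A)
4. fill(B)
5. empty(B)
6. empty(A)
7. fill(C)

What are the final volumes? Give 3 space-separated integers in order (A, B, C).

Answer: 0 0 9

Derivation:
Step 1: empty(A) -> (A=0 B=7 C=1)
Step 2: pour(B -> C) -> (A=0 B=0 C=8)
Step 3: pour(C -> A) -> (A=7 B=0 C=1)
Step 4: fill(B) -> (A=7 B=8 C=1)
Step 5: empty(B) -> (A=7 B=0 C=1)
Step 6: empty(A) -> (A=0 B=0 C=1)
Step 7: fill(C) -> (A=0 B=0 C=9)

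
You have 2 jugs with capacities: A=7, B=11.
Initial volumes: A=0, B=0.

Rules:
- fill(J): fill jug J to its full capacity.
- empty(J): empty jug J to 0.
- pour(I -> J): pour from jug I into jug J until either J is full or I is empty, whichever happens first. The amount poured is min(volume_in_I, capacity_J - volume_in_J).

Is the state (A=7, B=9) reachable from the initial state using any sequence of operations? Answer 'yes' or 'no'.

BFS from (A=0, B=0):
  1. fill(B) -> (A=0 B=11)
  2. pour(B -> A) -> (A=7 B=4)
  3. empty(A) -> (A=0 B=4)
  4. pour(B -> A) -> (A=4 B=0)
  5. fill(B) -> (A=4 B=11)
  6. pour(B -> A) -> (A=7 B=8)
  7. empty(A) -> (A=0 B=8)
  8. pour(B -> A) -> (A=7 B=1)
  9. empty(A) -> (A=0 B=1)
  10. pour(B -> A) -> (A=1 B=0)
  11. fill(B) -> (A=1 B=11)
  12. pour(B -> A) -> (A=7 B=5)
  13. empty(A) -> (A=0 B=5)
  14. pour(B -> A) -> (A=5 B=0)
  15. fill(B) -> (A=5 B=11)
  16. pour(B -> A) -> (A=7 B=9)
Target reached → yes.

Answer: yes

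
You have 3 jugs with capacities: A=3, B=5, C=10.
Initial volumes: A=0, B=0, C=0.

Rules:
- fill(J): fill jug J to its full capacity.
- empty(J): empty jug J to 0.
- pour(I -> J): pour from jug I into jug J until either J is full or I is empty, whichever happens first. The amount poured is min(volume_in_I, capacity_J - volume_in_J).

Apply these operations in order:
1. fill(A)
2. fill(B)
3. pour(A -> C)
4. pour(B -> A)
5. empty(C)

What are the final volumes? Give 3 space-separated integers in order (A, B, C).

Step 1: fill(A) -> (A=3 B=0 C=0)
Step 2: fill(B) -> (A=3 B=5 C=0)
Step 3: pour(A -> C) -> (A=0 B=5 C=3)
Step 4: pour(B -> A) -> (A=3 B=2 C=3)
Step 5: empty(C) -> (A=3 B=2 C=0)

Answer: 3 2 0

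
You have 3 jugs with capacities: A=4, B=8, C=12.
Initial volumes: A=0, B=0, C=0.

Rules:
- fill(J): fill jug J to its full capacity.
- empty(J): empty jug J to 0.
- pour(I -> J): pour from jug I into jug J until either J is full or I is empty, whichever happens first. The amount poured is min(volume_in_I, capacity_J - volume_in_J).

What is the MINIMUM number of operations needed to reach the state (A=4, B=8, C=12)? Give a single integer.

BFS from (A=0, B=0, C=0). One shortest path:
  1. fill(A) -> (A=4 B=0 C=0)
  2. fill(B) -> (A=4 B=8 C=0)
  3. fill(C) -> (A=4 B=8 C=12)
Reached target in 3 moves.

Answer: 3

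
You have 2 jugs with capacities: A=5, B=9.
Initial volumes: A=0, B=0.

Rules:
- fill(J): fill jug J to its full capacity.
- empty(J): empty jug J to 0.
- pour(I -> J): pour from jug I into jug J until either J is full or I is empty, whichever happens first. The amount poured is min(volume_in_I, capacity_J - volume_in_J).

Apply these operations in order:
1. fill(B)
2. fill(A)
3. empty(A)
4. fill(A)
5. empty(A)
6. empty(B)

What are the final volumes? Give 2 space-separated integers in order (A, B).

Step 1: fill(B) -> (A=0 B=9)
Step 2: fill(A) -> (A=5 B=9)
Step 3: empty(A) -> (A=0 B=9)
Step 4: fill(A) -> (A=5 B=9)
Step 5: empty(A) -> (A=0 B=9)
Step 6: empty(B) -> (A=0 B=0)

Answer: 0 0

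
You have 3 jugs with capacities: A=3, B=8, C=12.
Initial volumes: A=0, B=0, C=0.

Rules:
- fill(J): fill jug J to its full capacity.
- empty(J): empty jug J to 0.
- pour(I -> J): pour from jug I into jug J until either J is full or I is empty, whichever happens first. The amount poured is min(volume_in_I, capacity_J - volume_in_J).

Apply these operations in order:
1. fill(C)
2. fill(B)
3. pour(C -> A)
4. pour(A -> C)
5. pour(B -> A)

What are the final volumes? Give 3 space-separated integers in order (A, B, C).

Answer: 3 5 12

Derivation:
Step 1: fill(C) -> (A=0 B=0 C=12)
Step 2: fill(B) -> (A=0 B=8 C=12)
Step 3: pour(C -> A) -> (A=3 B=8 C=9)
Step 4: pour(A -> C) -> (A=0 B=8 C=12)
Step 5: pour(B -> A) -> (A=3 B=5 C=12)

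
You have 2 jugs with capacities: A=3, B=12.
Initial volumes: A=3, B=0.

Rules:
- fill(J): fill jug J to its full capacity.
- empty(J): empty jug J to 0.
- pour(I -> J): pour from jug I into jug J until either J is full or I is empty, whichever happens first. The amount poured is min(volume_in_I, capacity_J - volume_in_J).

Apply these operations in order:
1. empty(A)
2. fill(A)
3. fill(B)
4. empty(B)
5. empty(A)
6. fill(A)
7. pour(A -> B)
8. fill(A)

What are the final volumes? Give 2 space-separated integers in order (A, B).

Answer: 3 3

Derivation:
Step 1: empty(A) -> (A=0 B=0)
Step 2: fill(A) -> (A=3 B=0)
Step 3: fill(B) -> (A=3 B=12)
Step 4: empty(B) -> (A=3 B=0)
Step 5: empty(A) -> (A=0 B=0)
Step 6: fill(A) -> (A=3 B=0)
Step 7: pour(A -> B) -> (A=0 B=3)
Step 8: fill(A) -> (A=3 B=3)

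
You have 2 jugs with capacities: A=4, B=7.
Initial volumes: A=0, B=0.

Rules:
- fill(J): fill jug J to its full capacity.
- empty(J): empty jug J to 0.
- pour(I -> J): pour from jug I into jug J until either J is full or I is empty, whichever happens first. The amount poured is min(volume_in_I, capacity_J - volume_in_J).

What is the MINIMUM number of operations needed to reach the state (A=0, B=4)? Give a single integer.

BFS from (A=0, B=0). One shortest path:
  1. fill(A) -> (A=4 B=0)
  2. pour(A -> B) -> (A=0 B=4)
Reached target in 2 moves.

Answer: 2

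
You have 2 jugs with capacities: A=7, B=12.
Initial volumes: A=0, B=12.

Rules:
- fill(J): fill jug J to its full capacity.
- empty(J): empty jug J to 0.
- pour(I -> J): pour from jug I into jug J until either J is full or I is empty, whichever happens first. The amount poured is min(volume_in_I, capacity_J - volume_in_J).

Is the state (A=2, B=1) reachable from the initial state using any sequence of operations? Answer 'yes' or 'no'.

BFS explored all 38 reachable states.
Reachable set includes: (0,0), (0,1), (0,2), (0,3), (0,4), (0,5), (0,6), (0,7), (0,8), (0,9), (0,10), (0,11) ...
Target (A=2, B=1) not in reachable set → no.

Answer: no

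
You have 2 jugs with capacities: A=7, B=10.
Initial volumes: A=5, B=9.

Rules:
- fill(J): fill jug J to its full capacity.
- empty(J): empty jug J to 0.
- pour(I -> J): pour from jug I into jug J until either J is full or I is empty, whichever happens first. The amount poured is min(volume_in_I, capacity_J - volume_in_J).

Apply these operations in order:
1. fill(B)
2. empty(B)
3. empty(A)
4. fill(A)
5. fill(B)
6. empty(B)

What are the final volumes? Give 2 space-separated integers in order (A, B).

Step 1: fill(B) -> (A=5 B=10)
Step 2: empty(B) -> (A=5 B=0)
Step 3: empty(A) -> (A=0 B=0)
Step 4: fill(A) -> (A=7 B=0)
Step 5: fill(B) -> (A=7 B=10)
Step 6: empty(B) -> (A=7 B=0)

Answer: 7 0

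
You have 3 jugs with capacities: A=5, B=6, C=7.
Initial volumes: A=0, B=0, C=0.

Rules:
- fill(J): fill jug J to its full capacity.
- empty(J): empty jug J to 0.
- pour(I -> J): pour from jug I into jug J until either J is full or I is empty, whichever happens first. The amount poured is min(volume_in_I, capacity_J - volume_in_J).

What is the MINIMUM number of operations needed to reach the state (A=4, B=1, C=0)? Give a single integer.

BFS from (A=0, B=0, C=0). One shortest path:
  1. fill(B) -> (A=0 B=6 C=0)
  2. pour(B -> C) -> (A=0 B=0 C=6)
  3. fill(B) -> (A=0 B=6 C=6)
  4. pour(B -> A) -> (A=5 B=1 C=6)
  5. pour(A -> C) -> (A=4 B=1 C=7)
  6. empty(C) -> (A=4 B=1 C=0)
Reached target in 6 moves.

Answer: 6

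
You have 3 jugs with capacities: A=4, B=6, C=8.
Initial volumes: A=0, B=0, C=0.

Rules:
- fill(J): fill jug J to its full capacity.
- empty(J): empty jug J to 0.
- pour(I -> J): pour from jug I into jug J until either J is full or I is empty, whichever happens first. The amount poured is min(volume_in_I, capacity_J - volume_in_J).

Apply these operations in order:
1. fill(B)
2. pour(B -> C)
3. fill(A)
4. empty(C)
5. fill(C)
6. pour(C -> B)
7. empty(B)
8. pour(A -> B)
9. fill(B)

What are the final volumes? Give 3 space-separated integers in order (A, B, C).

Step 1: fill(B) -> (A=0 B=6 C=0)
Step 2: pour(B -> C) -> (A=0 B=0 C=6)
Step 3: fill(A) -> (A=4 B=0 C=6)
Step 4: empty(C) -> (A=4 B=0 C=0)
Step 5: fill(C) -> (A=4 B=0 C=8)
Step 6: pour(C -> B) -> (A=4 B=6 C=2)
Step 7: empty(B) -> (A=4 B=0 C=2)
Step 8: pour(A -> B) -> (A=0 B=4 C=2)
Step 9: fill(B) -> (A=0 B=6 C=2)

Answer: 0 6 2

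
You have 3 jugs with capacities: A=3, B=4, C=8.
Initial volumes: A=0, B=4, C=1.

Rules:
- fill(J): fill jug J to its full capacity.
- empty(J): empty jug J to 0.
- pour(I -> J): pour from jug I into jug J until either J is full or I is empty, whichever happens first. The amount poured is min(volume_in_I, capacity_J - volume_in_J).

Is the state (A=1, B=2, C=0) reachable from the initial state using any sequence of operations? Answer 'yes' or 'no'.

Answer: yes

Derivation:
BFS from (A=0, B=4, C=1):
  1. pour(B -> A) -> (A=3 B=1 C=1)
  2. empty(A) -> (A=0 B=1 C=1)
  3. pour(B -> A) -> (A=1 B=0 C=1)
  4. fill(B) -> (A=1 B=4 C=1)
  5. pour(B -> A) -> (A=3 B=2 C=1)
  6. empty(A) -> (A=0 B=2 C=1)
  7. pour(C -> A) -> (A=1 B=2 C=0)
Target reached → yes.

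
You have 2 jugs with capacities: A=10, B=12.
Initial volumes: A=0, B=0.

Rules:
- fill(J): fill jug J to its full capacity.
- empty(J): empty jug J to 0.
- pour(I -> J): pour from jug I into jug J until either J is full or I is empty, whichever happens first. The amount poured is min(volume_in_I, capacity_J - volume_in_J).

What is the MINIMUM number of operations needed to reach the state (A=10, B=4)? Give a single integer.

BFS from (A=0, B=0). One shortest path:
  1. fill(B) -> (A=0 B=12)
  2. pour(B -> A) -> (A=10 B=2)
  3. empty(A) -> (A=0 B=2)
  4. pour(B -> A) -> (A=2 B=0)
  5. fill(B) -> (A=2 B=12)
  6. pour(B -> A) -> (A=10 B=4)
Reached target in 6 moves.

Answer: 6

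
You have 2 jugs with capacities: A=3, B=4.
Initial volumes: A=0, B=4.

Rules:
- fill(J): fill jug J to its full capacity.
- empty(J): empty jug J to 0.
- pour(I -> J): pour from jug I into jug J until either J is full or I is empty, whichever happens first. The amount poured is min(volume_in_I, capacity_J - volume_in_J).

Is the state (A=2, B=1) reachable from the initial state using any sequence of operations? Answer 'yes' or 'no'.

Answer: no

Derivation:
BFS explored all 14 reachable states.
Reachable set includes: (0,0), (0,1), (0,2), (0,3), (0,4), (1,0), (1,4), (2,0), (2,4), (3,0), (3,1), (3,2) ...
Target (A=2, B=1) not in reachable set → no.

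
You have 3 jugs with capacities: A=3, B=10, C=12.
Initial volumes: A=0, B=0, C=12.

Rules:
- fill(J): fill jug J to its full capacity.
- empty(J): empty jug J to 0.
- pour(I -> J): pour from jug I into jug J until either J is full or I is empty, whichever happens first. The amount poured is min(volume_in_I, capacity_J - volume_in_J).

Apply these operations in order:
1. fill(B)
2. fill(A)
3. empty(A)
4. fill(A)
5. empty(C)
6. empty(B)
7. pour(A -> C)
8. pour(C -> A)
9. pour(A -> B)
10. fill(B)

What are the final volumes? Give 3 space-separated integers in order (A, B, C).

Step 1: fill(B) -> (A=0 B=10 C=12)
Step 2: fill(A) -> (A=3 B=10 C=12)
Step 3: empty(A) -> (A=0 B=10 C=12)
Step 4: fill(A) -> (A=3 B=10 C=12)
Step 5: empty(C) -> (A=3 B=10 C=0)
Step 6: empty(B) -> (A=3 B=0 C=0)
Step 7: pour(A -> C) -> (A=0 B=0 C=3)
Step 8: pour(C -> A) -> (A=3 B=0 C=0)
Step 9: pour(A -> B) -> (A=0 B=3 C=0)
Step 10: fill(B) -> (A=0 B=10 C=0)

Answer: 0 10 0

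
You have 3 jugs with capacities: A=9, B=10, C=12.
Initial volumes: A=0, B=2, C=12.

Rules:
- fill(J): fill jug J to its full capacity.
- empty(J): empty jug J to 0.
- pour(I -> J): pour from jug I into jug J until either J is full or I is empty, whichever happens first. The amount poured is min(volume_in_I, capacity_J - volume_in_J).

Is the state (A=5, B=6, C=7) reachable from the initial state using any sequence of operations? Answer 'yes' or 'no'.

Answer: no

Derivation:
BFS explored all 638 reachable states.
Reachable set includes: (0,0,0), (0,0,1), (0,0,2), (0,0,3), (0,0,4), (0,0,5), (0,0,6), (0,0,7), (0,0,8), (0,0,9), (0,0,10), (0,0,11) ...
Target (A=5, B=6, C=7) not in reachable set → no.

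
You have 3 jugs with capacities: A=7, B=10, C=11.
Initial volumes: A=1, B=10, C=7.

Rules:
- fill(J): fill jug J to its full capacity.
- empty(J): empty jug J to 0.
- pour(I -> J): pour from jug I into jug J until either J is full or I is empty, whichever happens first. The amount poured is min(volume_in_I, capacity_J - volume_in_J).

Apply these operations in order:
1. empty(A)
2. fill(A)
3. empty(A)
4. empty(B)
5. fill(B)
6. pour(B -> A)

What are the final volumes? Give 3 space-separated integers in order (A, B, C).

Answer: 7 3 7

Derivation:
Step 1: empty(A) -> (A=0 B=10 C=7)
Step 2: fill(A) -> (A=7 B=10 C=7)
Step 3: empty(A) -> (A=0 B=10 C=7)
Step 4: empty(B) -> (A=0 B=0 C=7)
Step 5: fill(B) -> (A=0 B=10 C=7)
Step 6: pour(B -> A) -> (A=7 B=3 C=7)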